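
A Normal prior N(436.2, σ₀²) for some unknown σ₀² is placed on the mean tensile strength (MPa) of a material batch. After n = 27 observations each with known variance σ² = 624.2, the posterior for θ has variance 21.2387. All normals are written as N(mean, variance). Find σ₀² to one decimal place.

For the Normal–Normal model with known σ², precisions add: τ_n = τ₀ + n/σ².
So 1/σ₀² = 1/21.2387 − 27/624.2 = 0.047084 − 0.043255 = 0.003829.
Hence σ₀² = 1/0.003829 ≈ 261.2.

σ₀² = 261.2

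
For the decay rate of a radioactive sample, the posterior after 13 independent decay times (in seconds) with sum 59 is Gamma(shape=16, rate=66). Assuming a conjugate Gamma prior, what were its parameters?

For an exponential likelihood with a Gamma(α, β) prior on the rate, n observations with total T give posterior Gamma(α+n, β+T).
So α = 16 − 13 = 3 and β = 66 − 59 = 7.

Gamma(shape=3, rate=7)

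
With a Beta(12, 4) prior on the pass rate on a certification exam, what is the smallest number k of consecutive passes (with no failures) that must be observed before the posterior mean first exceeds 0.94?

After k passes and 0 failures the posterior is Beta(12+k, 4), with mean (12+k)/(12+4+k).
Set (12+k)/(16+k) > 0.94 and solve: k > (0.94·16 − 12)/(1 − 0.94) = 50.667.
The smallest integer exceeding 50.667 is 51, and checking k=51: (63)/(67) = 0.9403 > 0.94.

k = 51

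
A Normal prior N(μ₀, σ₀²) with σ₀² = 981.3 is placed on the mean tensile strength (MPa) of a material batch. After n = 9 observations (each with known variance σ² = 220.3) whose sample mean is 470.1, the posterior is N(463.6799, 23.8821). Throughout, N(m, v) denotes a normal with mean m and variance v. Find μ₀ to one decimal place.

μ₀ = 206.3

With known observation variance, the Normal–Normal posterior has precision τ_n = τ₀ + n/σ² and mean μ_n = (τ₀μ₀ + (n/σ²)x̄)/τ_n.
Here τ₀ = 1/981.3 = 0.001019 and τ_data = 9/220.3 = 0.040853, so τ_n = 0.041872.
Rearranging for μ₀: μ₀ = (μ_n·τ_n − τ_data·x̄)/τ₀ = (463.6799·0.041872 − 0.040853·470.1) / 0.001019 = 0.210209/0.001019 ≈ 206.3.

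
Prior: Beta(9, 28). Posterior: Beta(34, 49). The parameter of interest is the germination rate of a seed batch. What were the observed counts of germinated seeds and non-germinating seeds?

Beta is conjugate to the binomial likelihood: posterior = Beta(a+s, b+f).
So s = 34 − 9 = 25 and f = 49 − 28 = 21.

25 germinated seeds and 21 non-germinating seeds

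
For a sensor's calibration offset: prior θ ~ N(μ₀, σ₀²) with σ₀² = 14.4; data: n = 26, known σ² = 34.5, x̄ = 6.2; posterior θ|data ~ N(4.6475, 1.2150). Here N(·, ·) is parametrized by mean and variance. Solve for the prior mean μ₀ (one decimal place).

With known observation variance, the Normal–Normal posterior has precision τ_n = τ₀ + n/σ² and mean μ_n = (τ₀μ₀ + (n/σ²)x̄)/τ_n.
Here τ₀ = 1/14.4 = 0.069444 and τ_data = 26/34.5 = 0.753623, so τ_n = 0.823067.
Rearranging for μ₀: μ₀ = (μ_n·τ_n − τ_data·x̄)/τ₀ = (4.6475·0.823067 − 0.753623·6.2) / 0.069444 = -0.847259/0.069444 ≈ -12.2.

μ₀ = -12.2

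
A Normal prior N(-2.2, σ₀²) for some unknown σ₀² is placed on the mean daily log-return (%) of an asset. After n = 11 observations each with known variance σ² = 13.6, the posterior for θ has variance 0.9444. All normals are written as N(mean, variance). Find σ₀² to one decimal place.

For the Normal–Normal model with known σ², precisions add: τ_n = τ₀ + n/σ².
So 1/σ₀² = 1/0.9444 − 11/13.6 = 1.058873 − 0.808824 = 0.250049.
Hence σ₀² = 1/0.250049 ≈ 4.0.

σ₀² = 4.0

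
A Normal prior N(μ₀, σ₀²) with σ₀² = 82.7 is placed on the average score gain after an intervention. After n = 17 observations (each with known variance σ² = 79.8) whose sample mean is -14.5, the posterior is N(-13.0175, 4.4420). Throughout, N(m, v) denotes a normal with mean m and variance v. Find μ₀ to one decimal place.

μ₀ = 13.1

With known observation variance, the Normal–Normal posterior has precision τ_n = τ₀ + n/σ² and mean μ_n = (τ₀μ₀ + (n/σ²)x̄)/τ_n.
Here τ₀ = 1/82.7 = 0.012092 and τ_data = 17/79.8 = 0.213033, so τ_n = 0.225125.
Rearranging for μ₀: μ₀ = (μ_n·τ_n − τ_data·x̄)/τ₀ = (-13.0175·0.225125 − 0.213033·-14.5) / 0.012092 = 0.158414/0.012092 ≈ 13.1.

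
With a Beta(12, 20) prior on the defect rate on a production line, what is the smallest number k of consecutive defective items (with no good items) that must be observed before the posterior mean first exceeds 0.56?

After k defective items and 0 good items the posterior is Beta(12+k, 20), with mean (12+k)/(12+20+k).
Set (12+k)/(32+k) > 0.56 and solve: k > (0.56·32 − 12)/(1 − 0.56) = 13.455.
The smallest integer exceeding 13.455 is 14.

k = 14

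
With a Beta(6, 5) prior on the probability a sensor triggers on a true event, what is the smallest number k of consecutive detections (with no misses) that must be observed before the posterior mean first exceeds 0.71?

After k detections and 0 misses the posterior is Beta(6+k, 5), with mean (6+k)/(6+5+k).
Set (6+k)/(11+k) > 0.71 and solve: k > (0.71·11 − 6)/(1 − 0.71) = 6.241.
The smallest integer exceeding 6.241 is 7, and checking k=7: (13)/(18) = 0.7222 > 0.71.

k = 7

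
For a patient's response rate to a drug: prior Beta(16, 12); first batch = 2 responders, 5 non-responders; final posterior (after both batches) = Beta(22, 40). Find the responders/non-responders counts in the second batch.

Because Beta–binomial updating is additive in the counts, the combined data contributed (α_post−α_prior, β_post−β_prior) successes and failures.
Total across both batches: 22−16=6 responders, 40−12=28 non-responders.
Subtract the first batch: 6−2=4 responders and 28−5=23 non-responders.

4 responders and 23 non-responders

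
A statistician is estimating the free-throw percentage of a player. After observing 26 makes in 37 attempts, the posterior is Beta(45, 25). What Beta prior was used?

Under Beta–binomial conjugacy the posterior parameters are (a+s, b+f).
So a = 45 − 26 = 19 and b = 25 − 11 = 14.

Beta(19, 14)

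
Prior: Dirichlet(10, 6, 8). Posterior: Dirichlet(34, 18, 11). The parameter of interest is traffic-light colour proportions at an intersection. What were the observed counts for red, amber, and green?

For a Dirichlet(α) prior with multinomial counts c, the posterior is Dirichlet(α + c) componentwise.
Counts are posterior − prior componentwise: 34−10=24, 18−6=12, 11−8=3.

counts (24, 12, 3)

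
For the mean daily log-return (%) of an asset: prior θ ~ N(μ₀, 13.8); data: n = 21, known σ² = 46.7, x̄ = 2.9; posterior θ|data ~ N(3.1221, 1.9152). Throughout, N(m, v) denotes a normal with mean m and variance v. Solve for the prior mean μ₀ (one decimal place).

μ₀ = 4.5

The posterior mean is a precision-weighted average: μ_n = (τ₀μ₀ + τ_data·x̄)/(τ₀+τ_data), with τ₀=1/σ₀² and τ_data=n/σ².
Here τ₀ = 1/13.8 = 0.072464 and τ_data = 21/46.7 = 0.449679, so τ_n = 0.522143.
Rearranging for μ₀: μ₀ = (μ_n·τ_n − τ_data·x̄)/τ₀ = (3.1221·0.522143 − 0.449679·2.9) / 0.072464 = 0.326114/0.072464 ≈ 4.5.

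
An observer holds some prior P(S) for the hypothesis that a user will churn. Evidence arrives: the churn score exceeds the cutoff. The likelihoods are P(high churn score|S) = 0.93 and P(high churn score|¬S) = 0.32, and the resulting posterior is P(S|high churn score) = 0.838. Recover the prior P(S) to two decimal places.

P(S) = 0.64

In odds form, posterior odds = prior odds × likelihood ratio, so prior odds = posterior odds ÷ LR.
Posterior odds = 0.838/(1−0.838) = 5.1728. LR = 0.93/0.32 = 2.9062.
Prior odds = 5.1728/2.9062 = 1.7799, so P(S) = 1.7799/(1+1.7799) ≈ 0.64.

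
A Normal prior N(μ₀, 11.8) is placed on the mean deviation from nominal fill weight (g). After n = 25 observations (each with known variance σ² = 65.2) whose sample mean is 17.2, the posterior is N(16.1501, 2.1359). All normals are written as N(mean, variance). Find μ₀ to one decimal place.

With known observation variance, the Normal–Normal posterior has precision τ_n = τ₀ + n/σ² and mean μ_n = (τ₀μ₀ + (n/σ²)x̄)/τ_n.
Here τ₀ = 1/11.8 = 0.084746 and τ_data = 25/65.2 = 0.383436, so τ_n = 0.468182.
Rearranging for μ₀: μ₀ = (μ_n·τ_n − τ_data·x̄)/τ₀ = (16.1501·0.468182 − 0.383436·17.2) / 0.084746 = 0.966087/0.084746 ≈ 11.4.

μ₀ = 11.4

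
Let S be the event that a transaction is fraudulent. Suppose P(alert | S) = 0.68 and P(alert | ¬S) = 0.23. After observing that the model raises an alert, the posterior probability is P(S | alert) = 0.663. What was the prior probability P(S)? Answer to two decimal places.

P(S) = 0.40

In odds form, posterior odds = prior odds × likelihood ratio, so prior odds = posterior odds ÷ LR.
Posterior odds = 0.663/(1−0.663) = 1.9674. LR = 0.68/0.23 = 2.9565.
Prior odds = 1.9674/2.9565 = 0.6654, so P(S) = 0.6654/(1+0.6654) ≈ 0.40.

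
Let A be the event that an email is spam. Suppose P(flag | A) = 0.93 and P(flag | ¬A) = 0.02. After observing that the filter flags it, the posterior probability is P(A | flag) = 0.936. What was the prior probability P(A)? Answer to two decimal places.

Bayes' rule in odds form gives O(A|E) = O(A)·[P(E|A)/P(E|¬A)], hence O(A) = O(A|E)/LR.
Posterior odds = 0.936/(1−0.936) = 14.6250. LR = 0.93/0.02 = 46.5000.
Prior odds = 14.6250/46.5000 = 0.3145, so P(A) = 0.3145/(1+0.3145) ≈ 0.24.

P(A) = 0.24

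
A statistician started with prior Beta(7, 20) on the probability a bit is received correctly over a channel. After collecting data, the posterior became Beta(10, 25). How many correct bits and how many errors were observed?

Beta is conjugate to the binomial likelihood: posterior = Beta(a+s, b+f).
So s = 10 − 7 = 3 and f = 25 − 20 = 5.

3 correct bits and 5 errors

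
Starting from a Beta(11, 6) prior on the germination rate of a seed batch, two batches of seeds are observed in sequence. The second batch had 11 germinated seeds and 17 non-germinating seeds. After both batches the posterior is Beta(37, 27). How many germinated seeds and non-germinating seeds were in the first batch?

Because Beta–binomial updating is additive in the counts, the combined data contributed (α_post−α_prior, β_post−β_prior) successes and failures.
Total across both batches: 37−11=26 germinated seeds, 27−6=21 non-germinating seeds.
Subtract the second batch: 26−11=15 germinated seeds and 21−17=4 non-germinating seeds.

15 germinated seeds and 4 non-germinating seeds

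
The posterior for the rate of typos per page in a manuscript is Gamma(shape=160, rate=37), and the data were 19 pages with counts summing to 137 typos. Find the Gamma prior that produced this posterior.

Gamma(shape=23, rate=18)

A Gamma(α, β) prior (rate parametrization) on a Poisson rate with n observations summing to S gives posterior Gamma(α+S, β+n).
So α = 160 − 137 = 23 and β = 37 − 19 = 18.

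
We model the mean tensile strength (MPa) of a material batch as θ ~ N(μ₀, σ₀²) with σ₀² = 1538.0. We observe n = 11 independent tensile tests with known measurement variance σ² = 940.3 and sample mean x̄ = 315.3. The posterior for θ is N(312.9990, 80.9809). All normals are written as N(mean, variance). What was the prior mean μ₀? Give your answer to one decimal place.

The posterior mean is a precision-weighted average: μ_n = (τ₀μ₀ + τ_data·x̄)/(τ₀+τ_data), with τ₀=1/σ₀² and τ_data=n/σ².
Here τ₀ = 1/1538.0 = 0.000650 and τ_data = 11/940.3 = 0.011698, so τ_n = 0.012348.
Rearranging for μ₀: μ₀ = (μ_n·τ_n − τ_data·x̄)/τ₀ = (312.9990·0.012348 − 0.011698·315.3) / 0.000650 = 0.176532/0.000650 ≈ 271.6.

μ₀ = 271.6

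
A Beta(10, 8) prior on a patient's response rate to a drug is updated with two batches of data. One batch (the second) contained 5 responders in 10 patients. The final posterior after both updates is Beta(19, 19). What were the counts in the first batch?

4 responders and 6 non-responders

Because Beta–binomial updating is additive in the counts, the combined data contributed (α_post−α_prior, β_post−β_prior) successes and failures.
Total across both batches: 19−10=9 responders, 19−8=11 non-responders.
Subtract the second batch: 9−5=4 responders and 11−5=6 non-responders.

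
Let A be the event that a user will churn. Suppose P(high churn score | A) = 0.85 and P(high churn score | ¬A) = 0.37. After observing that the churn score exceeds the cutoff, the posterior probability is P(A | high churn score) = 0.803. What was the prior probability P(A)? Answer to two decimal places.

In odds form, posterior odds = prior odds × likelihood ratio, so prior odds = posterior odds ÷ LR.
Posterior odds = 0.803/(1−0.803) = 4.0761. LR = 0.85/0.37 = 2.2973.
Prior odds = 4.0761/2.2973 = 1.7743, so P(A) = 1.7743/(1+1.7743) ≈ 0.64.

P(A) = 0.64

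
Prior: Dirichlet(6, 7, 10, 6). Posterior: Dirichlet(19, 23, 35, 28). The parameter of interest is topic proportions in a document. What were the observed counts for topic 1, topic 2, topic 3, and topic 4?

counts (13, 16, 25, 22)

For a Dirichlet(α) prior with multinomial counts c, the posterior is Dirichlet(α + c) componentwise.
Counts are posterior − prior componentwise: 19−6=13, 23−7=16, 35−10=25, 28−6=22.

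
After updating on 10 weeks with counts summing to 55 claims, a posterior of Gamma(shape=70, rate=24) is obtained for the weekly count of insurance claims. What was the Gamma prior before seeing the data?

Gamma–Poisson conjugacy: posterior shape = α + Σxᵢ, posterior rate = β + n.
So α = 70 − 55 = 15 and β = 24 − 10 = 14.

Gamma(shape=15, rate=14)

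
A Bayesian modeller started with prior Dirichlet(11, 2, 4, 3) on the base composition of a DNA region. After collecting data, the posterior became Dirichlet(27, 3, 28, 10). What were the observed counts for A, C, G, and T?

counts (16, 1, 24, 7)

For a Dirichlet(α) prior with multinomial counts c, the posterior is Dirichlet(α + c) componentwise.
Counts are posterior − prior componentwise: 27−11=16, 3−2=1, 28−4=24, 10−3=7.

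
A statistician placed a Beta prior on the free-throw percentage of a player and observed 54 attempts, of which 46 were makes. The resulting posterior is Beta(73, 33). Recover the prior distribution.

Beta(27, 25)

Beta is conjugate to the binomial likelihood: posterior = Beta(α+s, β+f).
So α = 73 − 46 = 27 and β = 33 − 8 = 25.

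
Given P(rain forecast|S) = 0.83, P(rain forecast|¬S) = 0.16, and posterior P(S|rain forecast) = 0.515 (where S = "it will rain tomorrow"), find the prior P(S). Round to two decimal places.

Bayes' rule in odds form gives O(S|E) = O(S)·[P(E|S)/P(E|¬S)], hence O(S) = O(S|E)/LR.
Posterior odds = 0.515/(1−0.515) = 1.0619. LR = 0.83/0.16 = 5.1875.
Prior odds = 1.0619/5.1875 = 0.2047, so P(S) = 0.2047/(1+0.2047) ≈ 0.17.

P(S) = 0.17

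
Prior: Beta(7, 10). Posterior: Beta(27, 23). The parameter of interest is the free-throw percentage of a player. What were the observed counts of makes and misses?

20 makes and 13 misses

A Beta(a, b) prior with s successes and f failures in binomial data gives a Beta(a+s, b+f) posterior.
So s = 27 − 7 = 20 and f = 23 − 10 = 13.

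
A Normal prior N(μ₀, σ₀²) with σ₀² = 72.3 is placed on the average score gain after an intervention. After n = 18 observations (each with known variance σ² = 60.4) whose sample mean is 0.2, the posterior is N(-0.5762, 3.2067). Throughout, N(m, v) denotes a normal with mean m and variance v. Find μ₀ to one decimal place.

The posterior mean is a precision-weighted average: μ_n = (τ₀μ₀ + τ_data·x̄)/(τ₀+τ_data), with τ₀=1/σ₀² and τ_data=n/σ².
Here τ₀ = 1/72.3 = 0.013831 and τ_data = 18/60.4 = 0.298013, so τ_n = 0.311844.
Rearranging for μ₀: μ₀ = (μ_n·τ_n − τ_data·x̄)/τ₀ = (-0.5762·0.311844 − 0.298013·0.2) / 0.013831 = -0.239287/0.013831 ≈ -17.3.

μ₀ = -17.3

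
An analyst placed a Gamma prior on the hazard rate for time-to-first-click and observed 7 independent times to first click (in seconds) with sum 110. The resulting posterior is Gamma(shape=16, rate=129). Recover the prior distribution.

Gamma(shape=9, rate=19)

For an exponential likelihood with a Gamma(α, β) prior on the rate, n observations with total T give posterior Gamma(α+n, β+T).
So α = 16 − 7 = 9 and β = 129 − 110 = 19.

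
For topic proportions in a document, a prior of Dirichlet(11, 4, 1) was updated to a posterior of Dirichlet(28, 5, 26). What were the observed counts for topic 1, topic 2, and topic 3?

counts (17, 1, 25)

For a Dirichlet(α) prior with multinomial counts c, the posterior is Dirichlet(α + c) componentwise.
Counts are posterior − prior componentwise: 28−11=17, 5−4=1, 26−1=25.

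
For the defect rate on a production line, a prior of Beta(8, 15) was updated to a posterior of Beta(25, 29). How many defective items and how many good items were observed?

Beta is conjugate to the binomial likelihood: posterior = Beta(a+s, b+f).
Match parameters: s=25−8=17, f=29−15=14.

17 defective items and 14 good items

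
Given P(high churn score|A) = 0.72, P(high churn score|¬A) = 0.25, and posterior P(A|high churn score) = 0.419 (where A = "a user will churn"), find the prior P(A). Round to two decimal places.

P(A) = 0.20

In odds form, posterior odds = prior odds × likelihood ratio, so prior odds = posterior odds ÷ LR.
Posterior odds = 0.419/(1−0.419) = 0.7212. LR = 0.72/0.25 = 2.8800.
Prior odds = 0.7212/2.8800 = 0.2504, so P(A) = 0.2504/(1+0.2504) ≈ 0.20.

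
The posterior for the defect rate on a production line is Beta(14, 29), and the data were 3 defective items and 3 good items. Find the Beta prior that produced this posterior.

Beta is conjugate to the binomial likelihood: posterior = Beta(a+s, b+f).
So a = 14 − 3 = 11 and b = 29 − 3 = 26.

Beta(11, 26)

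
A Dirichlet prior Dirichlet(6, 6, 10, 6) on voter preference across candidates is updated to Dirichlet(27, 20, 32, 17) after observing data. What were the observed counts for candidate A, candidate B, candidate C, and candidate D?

For a Dirichlet(α) prior with multinomial counts c, the posterior is Dirichlet(α + c) componentwise.
Counts are posterior − prior componentwise: 27−6=21, 20−6=14, 32−10=22, 17−6=11.

counts (21, 14, 22, 11)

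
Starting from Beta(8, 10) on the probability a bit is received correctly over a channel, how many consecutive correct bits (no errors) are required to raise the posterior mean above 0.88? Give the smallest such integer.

k = 66

After k correct bits and 0 errors the posterior is Beta(8+k, 10), with mean (8+k)/(8+10+k).
Set (8+k)/(18+k) > 0.88 and solve: k > (0.88·18 − 8)/(1 − 0.88) = 65.333.
The smallest integer exceeding 65.333 is 66.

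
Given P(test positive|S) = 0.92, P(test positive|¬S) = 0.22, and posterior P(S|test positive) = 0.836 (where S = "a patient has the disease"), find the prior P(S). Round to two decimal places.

Bayes' rule in odds form gives O(S|E) = O(S)·[P(E|S)/P(E|¬S)], hence O(S) = O(S|E)/LR.
Posterior odds = 0.836/(1−0.836) = 5.0976. LR = 0.92/0.22 = 4.1818.
Prior odds = 5.0976/4.1818 = 1.2190, so P(S) = 1.2190/(1+1.2190) ≈ 0.55.

P(S) = 0.55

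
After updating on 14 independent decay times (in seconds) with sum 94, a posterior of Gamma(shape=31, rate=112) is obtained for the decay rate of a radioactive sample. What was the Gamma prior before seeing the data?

Gamma(shape=17, rate=18)

For an exponential likelihood with a Gamma(α, β) prior on the rate, n observations with total T give posterior Gamma(α+n, β+T).
So α = 31 − 14 = 17 and β = 112 − 94 = 18.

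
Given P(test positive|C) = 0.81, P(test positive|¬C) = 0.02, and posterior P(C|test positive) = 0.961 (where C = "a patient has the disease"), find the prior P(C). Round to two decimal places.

P(C) = 0.38

In odds form, posterior odds = prior odds × likelihood ratio, so prior odds = posterior odds ÷ LR.
Posterior odds = 0.961/(1−0.961) = 24.6410. LR = 0.81/0.02 = 40.5000.
Prior odds = 24.6410/40.5000 = 0.6084, so P(C) = 0.6084/(1+0.6084) ≈ 0.38.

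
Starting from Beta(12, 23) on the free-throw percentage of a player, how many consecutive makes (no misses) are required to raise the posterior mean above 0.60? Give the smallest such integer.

k = 23

After k makes and 0 misses the posterior is Beta(12+k, 23), with mean (12+k)/(12+23+k).
Set (12+k)/(35+k) > 0.60 and solve: k > (0.60·35 − 12)/(1 − 0.60) = 22.500.
The smallest integer exceeding 22.500 is 23, and checking k=23: (35)/(58) = 0.6034 > 0.60.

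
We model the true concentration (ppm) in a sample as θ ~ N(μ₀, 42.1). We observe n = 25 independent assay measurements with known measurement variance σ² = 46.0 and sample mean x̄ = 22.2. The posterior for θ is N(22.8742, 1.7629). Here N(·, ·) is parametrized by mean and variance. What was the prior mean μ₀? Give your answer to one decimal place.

The posterior mean is a precision-weighted average: μ_n = (τ₀μ₀ + τ_data·x̄)/(τ₀+τ_data), with τ₀=1/σ₀² and τ_data=n/σ².
Here τ₀ = 1/42.1 = 0.023753 and τ_data = 25/46.0 = 0.543478, so τ_n = 0.567231.
Rearranging for μ₀: μ₀ = (μ_n·τ_n − τ_data·x̄)/τ₀ = (22.8742·0.567231 − 0.543478·22.2) / 0.023753 = 0.909744/0.023753 ≈ 38.3.

μ₀ = 38.3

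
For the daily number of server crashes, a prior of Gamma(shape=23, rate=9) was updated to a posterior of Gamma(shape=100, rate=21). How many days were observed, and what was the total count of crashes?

Gamma–Poisson conjugacy: posterior shape = α + Σxᵢ, posterior rate = β + n.
Matching: Σxᵢ = 100 − 23 = 77 and n = 21 − 9 = 12.

n = 12 days with total 77 crashes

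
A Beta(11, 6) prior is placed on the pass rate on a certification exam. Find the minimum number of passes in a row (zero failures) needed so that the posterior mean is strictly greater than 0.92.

After k passes and 0 failures the posterior is Beta(11+k, 6), with mean (11+k)/(11+6+k).
Set (11+k)/(17+k) > 0.92 and solve: k > (0.92·17 − 11)/(1 − 0.92) = 58.000.
The smallest integer exceeding 58.000 is 59, and checking k=59: (70)/(76) = 0.9211 > 0.92.

k = 59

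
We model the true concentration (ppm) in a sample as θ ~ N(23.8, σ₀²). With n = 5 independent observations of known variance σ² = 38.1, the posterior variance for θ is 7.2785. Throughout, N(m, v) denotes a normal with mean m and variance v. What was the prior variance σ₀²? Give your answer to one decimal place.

σ₀² = 162.4

For the Normal–Normal model with known σ², precisions add: τ_n = τ₀ + n/σ².
So 1/σ₀² = 1/7.2785 − 5/38.1 = 0.137391 − 0.131234 = 0.006157.
Hence σ₀² = 1/0.006157 ≈ 162.4.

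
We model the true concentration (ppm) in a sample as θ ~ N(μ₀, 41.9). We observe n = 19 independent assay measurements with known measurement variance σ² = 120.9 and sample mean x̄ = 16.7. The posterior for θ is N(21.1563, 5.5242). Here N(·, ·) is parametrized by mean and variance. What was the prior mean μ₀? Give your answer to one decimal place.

μ₀ = 50.5

With known observation variance, the Normal–Normal posterior has precision τ_n = τ₀ + n/σ² and mean μ_n = (τ₀μ₀ + (n/σ²)x̄)/τ_n.
Here τ₀ = 1/41.9 = 0.023866 and τ_data = 19/120.9 = 0.157155, so τ_n = 0.181021.
Rearranging for μ₀: μ₀ = (μ_n·τ_n − τ_data·x̄)/τ₀ = (21.1563·0.181021 − 0.157155·16.7) / 0.023866 = 1.205246/0.023866 ≈ 50.5.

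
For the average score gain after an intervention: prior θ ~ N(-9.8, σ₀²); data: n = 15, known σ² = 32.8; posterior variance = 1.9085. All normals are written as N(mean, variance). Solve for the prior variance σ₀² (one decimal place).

Posterior precision equals prior precision plus data precision: 1/σ_n² = 1/σ₀² + n/σ².
So 1/σ₀² = 1/1.9085 − 15/32.8 = 0.523972 − 0.457317 = 0.066655.
Hence σ₀² = 1/0.066655 ≈ 15.0.

σ₀² = 15.0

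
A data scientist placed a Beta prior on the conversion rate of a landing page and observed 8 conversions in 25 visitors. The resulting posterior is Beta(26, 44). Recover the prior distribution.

Beta(18, 27)

Beta is conjugate to the binomial likelihood: posterior = Beta(a+s, b+f).
Subtract the data counts: 26−8=18, 44−17=27.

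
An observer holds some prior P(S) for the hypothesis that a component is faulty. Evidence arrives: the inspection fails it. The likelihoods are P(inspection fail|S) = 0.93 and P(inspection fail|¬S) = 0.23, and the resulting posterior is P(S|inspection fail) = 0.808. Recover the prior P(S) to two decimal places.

P(S) = 0.51

Bayes' rule in odds form gives O(S|E) = O(S)·[P(E|S)/P(E|¬S)], hence O(S) = O(S|E)/LR.
Posterior odds = 0.808/(1−0.808) = 4.2083. LR = 0.93/0.23 = 4.0435.
Prior odds = 4.2083/4.0435 = 1.0408, so P(S) = 1.0408/(1+1.0408) ≈ 0.51.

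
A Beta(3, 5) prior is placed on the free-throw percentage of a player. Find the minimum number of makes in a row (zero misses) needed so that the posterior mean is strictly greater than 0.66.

After k makes and 0 misses the posterior is Beta(3+k, 5), with mean (3+k)/(3+5+k).
Set (3+k)/(8+k) > 0.66 and solve: k > (0.66·8 − 3)/(1 − 0.66) = 6.706.
The smallest integer exceeding 6.706 is 7.

k = 7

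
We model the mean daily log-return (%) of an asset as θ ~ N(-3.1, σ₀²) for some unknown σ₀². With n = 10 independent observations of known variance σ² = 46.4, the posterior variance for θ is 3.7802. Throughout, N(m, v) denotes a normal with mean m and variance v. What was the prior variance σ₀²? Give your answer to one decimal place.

For the Normal–Normal model with known σ², precisions add: τ_n = τ₀ + n/σ².
So 1/σ₀² = 1/3.7802 − 10/46.4 = 0.264536 − 0.215517 = 0.049019.
Hence σ₀² = 1/0.049019 ≈ 20.4.

σ₀² = 20.4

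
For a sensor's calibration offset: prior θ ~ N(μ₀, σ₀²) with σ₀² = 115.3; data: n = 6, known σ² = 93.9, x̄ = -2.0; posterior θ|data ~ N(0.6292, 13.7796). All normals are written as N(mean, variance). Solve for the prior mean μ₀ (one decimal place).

μ₀ = 20.0

With known observation variance, the Normal–Normal posterior has precision τ_n = τ₀ + n/σ² and mean μ_n = (τ₀μ₀ + (n/σ²)x̄)/τ_n.
Here τ₀ = 1/115.3 = 0.008673 and τ_data = 6/93.9 = 0.063898, so τ_n = 0.072571.
Rearranging for μ₀: μ₀ = (μ_n·τ_n − τ_data·x̄)/τ₀ = (0.6292·0.072571 − 0.063898·-2.0) / 0.008673 = 0.173458/0.008673 ≈ 20.0.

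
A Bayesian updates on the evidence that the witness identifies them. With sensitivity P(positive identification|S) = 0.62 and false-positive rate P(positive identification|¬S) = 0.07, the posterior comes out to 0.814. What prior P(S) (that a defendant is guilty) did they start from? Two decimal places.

P(S) = 0.33

Bayes' rule in odds form gives O(S|E) = O(S)·[P(E|S)/P(E|¬S)], hence O(S) = O(S|E)/LR.
Posterior odds = 0.814/(1−0.814) = 4.3763. LR = 0.62/0.07 = 8.8571.
Prior odds = 4.3763/8.8571 = 0.4941, so P(S) = 0.4941/(1+0.4941) ≈ 0.33.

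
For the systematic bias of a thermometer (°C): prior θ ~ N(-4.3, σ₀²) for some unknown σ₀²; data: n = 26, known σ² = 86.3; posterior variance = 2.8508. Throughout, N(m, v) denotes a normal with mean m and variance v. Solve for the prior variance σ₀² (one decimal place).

σ₀² = 20.2

For the Normal–Normal model with known σ², precisions add: τ_n = τ₀ + n/σ².
So 1/σ₀² = 1/2.8508 − 26/86.3 = 0.350779 − 0.301275 = 0.049504.
Hence σ₀² = 1/0.049504 ≈ 20.2.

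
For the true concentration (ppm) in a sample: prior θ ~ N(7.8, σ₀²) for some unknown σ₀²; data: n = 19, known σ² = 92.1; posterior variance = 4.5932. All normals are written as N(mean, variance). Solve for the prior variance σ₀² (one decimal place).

For the Normal–Normal model with known σ², precisions add: τ_n = τ₀ + n/σ².
So 1/σ₀² = 1/4.5932 − 19/92.1 = 0.217713 − 0.206298 = 0.011415.
Hence σ₀² = 1/0.011415 ≈ 87.6.

σ₀² = 87.6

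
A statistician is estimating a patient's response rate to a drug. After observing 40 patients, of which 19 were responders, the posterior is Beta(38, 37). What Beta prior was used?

Beta(19, 16)

A Beta(α, β) prior with s successes and f failures in binomial data gives a Beta(α+s, β+f) posterior.
So α = 38 − 19 = 19 and β = 37 − 21 = 16.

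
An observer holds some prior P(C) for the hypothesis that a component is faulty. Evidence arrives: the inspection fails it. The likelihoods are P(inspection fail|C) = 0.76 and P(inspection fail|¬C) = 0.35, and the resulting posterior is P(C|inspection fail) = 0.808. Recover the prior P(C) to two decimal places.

Bayes' rule in odds form gives O(C|E) = O(C)·[P(E|C)/P(E|¬C)], hence O(C) = O(C|E)/LR.
Posterior odds = 0.808/(1−0.808) = 4.2083. LR = 0.76/0.35 = 2.1714.
Prior odds = 4.2083/2.1714 = 1.9381, so P(C) = 1.9381/(1+1.9381) ≈ 0.66.

P(C) = 0.66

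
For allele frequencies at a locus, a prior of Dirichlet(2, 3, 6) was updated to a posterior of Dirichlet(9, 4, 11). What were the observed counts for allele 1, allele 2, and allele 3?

counts (7, 1, 5)

For a Dirichlet(α) prior with multinomial counts c, the posterior is Dirichlet(α + c) componentwise.
Counts are posterior − prior componentwise: 9−2=7, 4−3=1, 11−6=5.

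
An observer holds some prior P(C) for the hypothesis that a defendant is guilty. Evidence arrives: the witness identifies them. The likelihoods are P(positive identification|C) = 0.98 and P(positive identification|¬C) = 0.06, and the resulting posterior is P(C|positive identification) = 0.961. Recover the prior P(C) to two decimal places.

P(C) = 0.60

In odds form, posterior odds = prior odds × likelihood ratio, so prior odds = posterior odds ÷ LR.
Posterior odds = 0.961/(1−0.961) = 24.6410. LR = 0.98/0.06 = 16.3333.
Prior odds = 24.6410/16.3333 = 1.5086, so P(C) = 1.5086/(1+1.5086) ≈ 0.60.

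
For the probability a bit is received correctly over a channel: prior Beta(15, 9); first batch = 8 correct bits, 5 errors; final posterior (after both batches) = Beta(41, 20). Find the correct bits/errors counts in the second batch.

Sequential conjugate updates are equivalent to a single update on the pooled data, so total successes = posterior α − prior α and total failures = posterior β − prior β.
Total across both batches: 41−15=26 correct bits, 20−9=11 errors.
Subtract the first batch: 26−8=18 correct bits and 11−5=6 errors.

18 correct bits and 6 errors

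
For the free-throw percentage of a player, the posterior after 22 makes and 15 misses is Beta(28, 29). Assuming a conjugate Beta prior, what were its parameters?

Beta(6, 14)

Under Beta–binomial conjugacy the posterior parameters are (a+s, b+f).
Subtract the data counts: 28−22=6, 29−15=14.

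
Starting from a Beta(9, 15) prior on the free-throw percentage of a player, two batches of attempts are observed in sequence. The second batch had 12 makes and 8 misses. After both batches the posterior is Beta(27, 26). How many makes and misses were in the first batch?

6 makes and 3 misses

Because Beta–binomial updating is additive in the counts, the combined data contributed (α_post−α_prior, β_post−β_prior) successes and failures.
Total across both batches: 27−9=18 makes, 26−15=11 misses.
Subtract the second batch: 18−12=6 makes and 11−8=3 misses.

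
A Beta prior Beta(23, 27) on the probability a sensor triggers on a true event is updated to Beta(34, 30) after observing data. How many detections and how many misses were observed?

Under Beta–binomial conjugacy the posterior parameters are (α+s, β+f).
So s = 34 − 23 = 11 and f = 30 − 27 = 3.

11 detections and 3 misses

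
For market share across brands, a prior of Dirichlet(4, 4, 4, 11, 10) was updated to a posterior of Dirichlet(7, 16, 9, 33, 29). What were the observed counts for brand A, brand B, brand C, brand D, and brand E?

For a Dirichlet(α) prior with multinomial counts c, the posterior is Dirichlet(α + c) componentwise.
Counts are posterior − prior componentwise: 7−4=3, 16−4=12, 9−4=5, 33−11=22, 29−10=19.

counts (3, 12, 5, 22, 19)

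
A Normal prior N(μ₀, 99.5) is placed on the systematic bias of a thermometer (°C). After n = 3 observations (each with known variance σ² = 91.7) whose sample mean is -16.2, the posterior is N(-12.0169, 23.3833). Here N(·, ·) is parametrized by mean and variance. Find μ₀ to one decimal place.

The posterior mean is a precision-weighted average: μ_n = (τ₀μ₀ + τ_data·x̄)/(τ₀+τ_data), with τ₀=1/σ₀² and τ_data=n/σ².
Here τ₀ = 1/99.5 = 0.010050 and τ_data = 3/91.7 = 0.032715, so τ_n = 0.042765.
Rearranging for μ₀: μ₀ = (μ_n·τ_n − τ_data·x̄)/τ₀ = (-12.0169·0.042765 − 0.032715·-16.2) / 0.010050 = 0.016080/0.010050 ≈ 1.6.

μ₀ = 1.6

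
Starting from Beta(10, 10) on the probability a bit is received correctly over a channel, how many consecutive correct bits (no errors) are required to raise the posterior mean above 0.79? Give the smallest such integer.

k = 28

After k correct bits and 0 errors the posterior is Beta(10+k, 10), with mean (10+k)/(10+10+k).
Set (10+k)/(20+k) > 0.79 and solve: k > (0.79·20 − 10)/(1 − 0.79) = 27.619.
The smallest integer exceeding 27.619 is 28.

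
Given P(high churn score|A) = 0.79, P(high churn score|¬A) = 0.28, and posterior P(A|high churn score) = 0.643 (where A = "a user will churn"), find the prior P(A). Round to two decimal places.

Bayes' rule in odds form gives O(A|E) = O(A)·[P(E|A)/P(E|¬A)], hence O(A) = O(A|E)/LR.
Posterior odds = 0.643/(1−0.643) = 1.8011. LR = 0.79/0.28 = 2.8214.
Prior odds = 1.8011/2.8214 = 0.6384, so P(A) = 0.6384/(1+0.6384) ≈ 0.39.

P(A) = 0.39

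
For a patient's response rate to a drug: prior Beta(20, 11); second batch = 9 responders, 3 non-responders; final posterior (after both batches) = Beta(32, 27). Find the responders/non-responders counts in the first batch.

3 responders and 13 non-responders

Sequential conjugate updates are equivalent to a single update on the pooled data, so total successes = posterior α − prior α and total failures = posterior β − prior β.
Total across both batches: 32−20=12 responders, 27−11=16 non-responders.
Subtract the second batch: 12−9=3 responders and 16−3=13 non-responders.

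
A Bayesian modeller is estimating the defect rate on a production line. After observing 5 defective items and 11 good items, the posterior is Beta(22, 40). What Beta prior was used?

Beta(17, 29)

Under Beta–binomial conjugacy the posterior parameters are (α+s, β+f).
So α = 22 − 5 = 17 and β = 40 − 11 = 29.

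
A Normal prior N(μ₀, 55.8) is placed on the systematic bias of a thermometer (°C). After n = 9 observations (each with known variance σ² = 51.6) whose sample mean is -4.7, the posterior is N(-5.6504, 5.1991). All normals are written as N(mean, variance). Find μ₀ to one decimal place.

With known observation variance, the Normal–Normal posterior has precision τ_n = τ₀ + n/σ² and mean μ_n = (τ₀μ₀ + (n/σ²)x̄)/τ_n.
Here τ₀ = 1/55.8 = 0.017921 and τ_data = 9/51.6 = 0.174419, so τ_n = 0.192340.
Rearranging for μ₀: μ₀ = (μ_n·τ_n − τ_data·x̄)/τ₀ = (-5.6504·0.192340 − 0.174419·-4.7) / 0.017921 = -0.267029/0.017921 ≈ -14.9.

μ₀ = -14.9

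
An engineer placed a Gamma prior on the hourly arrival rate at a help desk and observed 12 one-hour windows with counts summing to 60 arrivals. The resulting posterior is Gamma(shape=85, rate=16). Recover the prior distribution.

A Gamma(α, β) prior (rate parametrization) on a Poisson rate with n observations summing to S gives posterior Gamma(α+S, β+n).
So α = 85 − 60 = 25 and β = 16 − 12 = 4.

Gamma(shape=25, rate=4)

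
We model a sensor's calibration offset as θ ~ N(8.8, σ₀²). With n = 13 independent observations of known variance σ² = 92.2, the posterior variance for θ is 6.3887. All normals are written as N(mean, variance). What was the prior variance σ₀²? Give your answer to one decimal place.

σ₀² = 64.4

For the Normal–Normal model with known σ², precisions add: τ_n = τ₀ + n/σ².
So 1/σ₀² = 1/6.3887 − 13/92.2 = 0.156526 − 0.140998 = 0.015528.
Hence σ₀² = 1/0.015528 ≈ 64.4.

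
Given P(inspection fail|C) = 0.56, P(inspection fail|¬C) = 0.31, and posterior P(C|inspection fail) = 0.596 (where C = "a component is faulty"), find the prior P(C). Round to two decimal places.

Bayes' rule in odds form gives O(C|E) = O(C)·[P(E|C)/P(E|¬C)], hence O(C) = O(C|E)/LR.
Posterior odds = 0.596/(1−0.596) = 1.4752. LR = 0.56/0.31 = 1.8065.
Prior odds = 1.4752/1.8065 = 0.8166, so P(C) = 0.8166/(1+0.8166) ≈ 0.45.

P(C) = 0.45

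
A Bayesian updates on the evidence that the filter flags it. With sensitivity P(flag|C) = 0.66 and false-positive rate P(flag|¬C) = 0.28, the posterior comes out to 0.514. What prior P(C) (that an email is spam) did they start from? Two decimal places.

Bayes' rule in odds form gives O(C|E) = O(C)·[P(E|C)/P(E|¬C)], hence O(C) = O(C|E)/LR.
Posterior odds = 0.514/(1−0.514) = 1.0576. LR = 0.66/0.28 = 2.3571.
Prior odds = 1.0576/2.3571 = 0.4487, so P(C) = 0.4487/(1+0.4487) ≈ 0.31.

P(C) = 0.31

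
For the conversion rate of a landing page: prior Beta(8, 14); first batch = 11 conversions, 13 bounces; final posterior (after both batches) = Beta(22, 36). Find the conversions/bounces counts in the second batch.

Sequential conjugate updates are equivalent to a single update on the pooled data, so total successes = posterior α − prior α and total failures = posterior β − prior β.
Total across both batches: 22−8=14 conversions, 36−14=22 bounces.
Subtract the first batch: 14−11=3 conversions and 22−13=9 bounces.

3 conversions and 9 bounces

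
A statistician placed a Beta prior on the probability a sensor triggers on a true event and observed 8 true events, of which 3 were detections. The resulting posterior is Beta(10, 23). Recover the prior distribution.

Beta(7, 18)

Under Beta–binomial conjugacy the posterior parameters are (a+s, b+f).
So a = 10 − 3 = 7 and b = 23 − 5 = 18.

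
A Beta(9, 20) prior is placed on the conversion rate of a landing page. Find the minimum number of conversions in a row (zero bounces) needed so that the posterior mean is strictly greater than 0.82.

k = 83

After k conversions and 0 bounces the posterior is Beta(9+k, 20), with mean (9+k)/(9+20+k).
Set (9+k)/(29+k) > 0.82 and solve: k > (0.82·29 − 9)/(1 − 0.82) = 82.111.
The smallest integer exceeding 82.111 is 83.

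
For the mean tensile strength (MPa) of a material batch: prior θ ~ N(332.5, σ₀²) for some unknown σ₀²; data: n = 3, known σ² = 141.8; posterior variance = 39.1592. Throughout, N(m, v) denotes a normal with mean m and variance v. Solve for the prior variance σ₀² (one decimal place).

Posterior precision equals prior precision plus data precision: 1/σ_n² = 1/σ₀² + n/σ².
So 1/σ₀² = 1/39.1592 − 3/141.8 = 0.025537 − 0.021157 = 0.004380.
Hence σ₀² = 1/0.004380 ≈ 228.3.

σ₀² = 228.3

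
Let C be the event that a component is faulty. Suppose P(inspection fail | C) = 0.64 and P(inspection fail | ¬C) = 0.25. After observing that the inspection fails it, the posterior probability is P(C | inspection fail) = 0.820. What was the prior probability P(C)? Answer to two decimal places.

Bayes' rule in odds form gives O(C|E) = O(C)·[P(E|C)/P(E|¬C)], hence O(C) = O(C|E)/LR.
Posterior odds = 0.820/(1−0.820) = 4.5556. LR = 0.64/0.25 = 2.5600.
Prior odds = 4.5556/2.5600 = 1.7795, so P(C) = 1.7795/(1+1.7795) ≈ 0.64.

P(C) = 0.64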